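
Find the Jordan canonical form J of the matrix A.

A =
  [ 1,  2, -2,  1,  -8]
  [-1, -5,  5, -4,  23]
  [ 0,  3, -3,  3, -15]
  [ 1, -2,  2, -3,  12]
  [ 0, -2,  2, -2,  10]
J_2(0) ⊕ J_2(0) ⊕ J_1(0)

The characteristic polynomial is
  det(x·I − A) = x^5

Eigenvalues and multiplicities (the geometric multiplicity of λ is n − rank(A − λI), which equals the number of Jordan blocks for λ):
  λ = 0: algebraic multiplicity = 5, geometric multiplicity = 3

Determining the block sizes for each eigenvalue:
  λ = 0: with am = 5 and gm = 3, the partition is not yet determined (e.g. several partitions of 5 into 3 parts exist). Let N = A − (0)·I. Computing rank(N^1) = 2, rank(N^2) = 0; the number of blocks of size ≥ j is rank(N^{j−1}) − rank(N^j), giving [3, 2]. So we have 2 block(s) of size 2, 1 block(s) of size 1 → block sizes [2, 2, 1]

Assembling the blocks gives a Jordan form
J =
  [0, 1, 0, 0, 0]
  [0, 0, 0, 0, 0]
  [0, 0, 0, 1, 0]
  [0, 0, 0, 0, 0]
  [0, 0, 0, 0, 0]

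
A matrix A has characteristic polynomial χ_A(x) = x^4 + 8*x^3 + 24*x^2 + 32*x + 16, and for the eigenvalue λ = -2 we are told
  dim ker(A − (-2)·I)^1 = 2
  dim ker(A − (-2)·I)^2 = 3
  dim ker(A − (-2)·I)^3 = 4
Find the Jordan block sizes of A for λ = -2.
Block sizes for λ = -2: [3, 1]

From the dimensions of kernels of powers, the number of Jordan blocks of size at least j is d_j − d_{j−1} where d_j = dim ker(N^j) (with d_0 = 0). Computing the differences gives [2, 1, 1].
The number of blocks of size exactly k is (#blocks of size ≥ k) − (#blocks of size ≥ k + 1), so the partition is: 1 block(s) of size 1, 1 block(s) of size 3.
In nonincreasing order the block sizes are [3, 1].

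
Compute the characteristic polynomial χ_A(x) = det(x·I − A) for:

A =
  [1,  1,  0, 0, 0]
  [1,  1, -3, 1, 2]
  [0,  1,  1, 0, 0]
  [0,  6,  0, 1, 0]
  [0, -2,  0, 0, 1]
x^5 - 5*x^4 + 10*x^3 - 10*x^2 + 5*x - 1

Expanding det(x·I − A) (e.g. by cofactor expansion or by noting that A is similar to its Jordan form J, which has the same characteristic polynomial as A) gives
  χ_A(x) = x^5 - 5*x^4 + 10*x^3 - 10*x^2 + 5*x - 1
which factors as (x - 1)^5. The eigenvalues (with algebraic multiplicities) are λ = 1 with multiplicity 5.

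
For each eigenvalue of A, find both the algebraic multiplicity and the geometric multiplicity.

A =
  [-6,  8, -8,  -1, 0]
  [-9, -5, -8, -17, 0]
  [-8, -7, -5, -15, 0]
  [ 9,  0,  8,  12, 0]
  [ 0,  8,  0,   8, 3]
λ = -5: alg = 2, geom = 1; λ = 3: alg = 3, geom = 2

Step 1 — factor the characteristic polynomial to read off the algebraic multiplicities:
  χ_A(x) = (x - 3)^3*(x + 5)^2

Step 2 — compute geometric multiplicities via the rank-nullity identity g(λ) = n − rank(A − λI):
  rank(A − (-5)·I) = 4, so dim ker(A − (-5)·I) = n − 4 = 1
  rank(A − (3)·I) = 3, so dim ker(A − (3)·I) = n − 3 = 2

Summary:
  λ = -5: algebraic multiplicity = 2, geometric multiplicity = 1
  λ = 3: algebraic multiplicity = 3, geometric multiplicity = 2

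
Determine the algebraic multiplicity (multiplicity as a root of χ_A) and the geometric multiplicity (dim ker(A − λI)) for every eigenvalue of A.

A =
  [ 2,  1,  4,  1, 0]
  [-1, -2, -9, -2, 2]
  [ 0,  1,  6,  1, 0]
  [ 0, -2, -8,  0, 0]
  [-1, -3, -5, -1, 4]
λ = 2: alg = 5, geom = 3

Step 1 — factor the characteristic polynomial to read off the algebraic multiplicities:
  χ_A(x) = (x - 2)^5

Step 2 — compute geometric multiplicities via the rank-nullity identity g(λ) = n − rank(A − λI):
  rank(A − (2)·I) = 2, so dim ker(A − (2)·I) = n − 2 = 3

Summary:
  λ = 2: algebraic multiplicity = 5, geometric multiplicity = 3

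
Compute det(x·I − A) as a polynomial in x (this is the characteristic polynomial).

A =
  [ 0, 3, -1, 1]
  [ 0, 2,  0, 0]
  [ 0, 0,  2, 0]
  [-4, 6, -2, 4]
x^4 - 8*x^3 + 24*x^2 - 32*x + 16

Expanding det(x·I − A) (e.g. by cofactor expansion or by noting that A is similar to its Jordan form J, which has the same characteristic polynomial as A) gives
  χ_A(x) = x^4 - 8*x^3 + 24*x^2 - 32*x + 16
which factors as (x - 2)^4. The eigenvalues (with algebraic multiplicities) are λ = 2 with multiplicity 4.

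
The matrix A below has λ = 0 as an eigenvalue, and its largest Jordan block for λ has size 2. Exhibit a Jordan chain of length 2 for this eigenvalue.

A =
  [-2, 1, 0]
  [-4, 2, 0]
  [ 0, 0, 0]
A Jordan chain for λ = 0 of length 2:
v_1 = (-2, -4, 0)ᵀ
v_2 = (1, 0, 0)ᵀ

Let N = A − (0)·I. We want v_2 with N^2 v_2 = 0 but N^1 v_2 ≠ 0; then v_{j-1} := N · v_j for j = 2, …, 2.

Pick v_2 = (1, 0, 0)ᵀ.
Then v_1 = N · v_2 = (-2, -4, 0)ᵀ.

Sanity check: (A − (0)·I) v_1 = (0, 0, 0)ᵀ = 0. ✓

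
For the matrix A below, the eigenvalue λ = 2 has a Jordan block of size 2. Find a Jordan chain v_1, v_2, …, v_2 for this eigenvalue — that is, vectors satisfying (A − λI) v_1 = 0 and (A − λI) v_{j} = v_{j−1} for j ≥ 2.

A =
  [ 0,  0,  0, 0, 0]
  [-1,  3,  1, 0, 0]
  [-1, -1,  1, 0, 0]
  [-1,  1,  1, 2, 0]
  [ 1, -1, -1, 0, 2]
A Jordan chain for λ = 2 of length 2:
v_1 = (0, 1, -1, 1, -1)ᵀ
v_2 = (0, 1, 0, 0, 0)ᵀ

Let N = A − (2)·I. We want v_2 with N^2 v_2 = 0 but N^1 v_2 ≠ 0; then v_{j-1} := N · v_j for j = 2, …, 2.

Pick v_2 = (0, 1, 0, 0, 0)ᵀ.
Then v_1 = N · v_2 = (0, 1, -1, 1, -1)ᵀ.

Sanity check: (A − (2)·I) v_1 = (0, 0, 0, 0, 0)ᵀ = 0. ✓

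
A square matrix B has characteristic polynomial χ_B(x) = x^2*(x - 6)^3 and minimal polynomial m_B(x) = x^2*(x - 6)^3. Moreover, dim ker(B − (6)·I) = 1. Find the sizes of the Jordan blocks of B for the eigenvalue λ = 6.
Block sizes for λ = 6: [3]

Step 1 — from the characteristic polynomial, algebraic multiplicity of λ = 6 is 3. From dim ker(B − (6)·I) = 1, there are exactly 1 Jordan blocks for λ = 6.
Step 2 — from the minimal polynomial, the factor (x − 6)^3 tells us the largest block for λ = 6 has size 3.
Step 3 — with total size 3, 1 blocks, and largest block 3, the block sizes (in nonincreasing order) are [3].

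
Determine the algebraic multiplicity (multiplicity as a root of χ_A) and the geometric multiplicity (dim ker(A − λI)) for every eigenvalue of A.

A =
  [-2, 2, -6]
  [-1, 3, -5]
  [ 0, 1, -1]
λ = 0: alg = 3, geom = 1

Step 1 — factor the characteristic polynomial to read off the algebraic multiplicities:
  χ_A(x) = x^3

Step 2 — compute geometric multiplicities via the rank-nullity identity g(λ) = n − rank(A − λI):
  rank(A − (0)·I) = 2, so dim ker(A − (0)·I) = n − 2 = 1

Summary:
  λ = 0: algebraic multiplicity = 3, geometric multiplicity = 1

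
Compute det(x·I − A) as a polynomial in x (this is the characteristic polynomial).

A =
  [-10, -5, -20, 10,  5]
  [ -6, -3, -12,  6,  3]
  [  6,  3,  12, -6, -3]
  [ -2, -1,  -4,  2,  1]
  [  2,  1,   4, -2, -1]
x^5

Expanding det(x·I − A) (e.g. by cofactor expansion or by noting that A is similar to its Jordan form J, which has the same characteristic polynomial as A) gives
  χ_A(x) = x^5
which factors as x^5. The eigenvalues (with algebraic multiplicities) are λ = 0 with multiplicity 5.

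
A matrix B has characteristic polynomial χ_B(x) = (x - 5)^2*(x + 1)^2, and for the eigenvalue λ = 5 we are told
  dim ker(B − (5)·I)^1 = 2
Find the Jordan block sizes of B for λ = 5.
Block sizes for λ = 5: [1, 1]

From the dimensions of kernels of powers, the number of Jordan blocks of size at least j is d_j − d_{j−1} where d_j = dim ker(N^j) (with d_0 = 0). Computing the differences gives [2].
The number of blocks of size exactly k is (#blocks of size ≥ k) − (#blocks of size ≥ k + 1), so the partition is: 2 block(s) of size 1.
In nonincreasing order the block sizes are [1, 1].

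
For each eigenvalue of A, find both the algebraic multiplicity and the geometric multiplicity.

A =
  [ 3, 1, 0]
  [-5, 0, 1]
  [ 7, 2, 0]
λ = 1: alg = 3, geom = 1

Step 1 — factor the characteristic polynomial to read off the algebraic multiplicities:
  χ_A(x) = (x - 1)^3

Step 2 — compute geometric multiplicities via the rank-nullity identity g(λ) = n − rank(A − λI):
  rank(A − (1)·I) = 2, so dim ker(A − (1)·I) = n − 2 = 1

Summary:
  λ = 1: algebraic multiplicity = 3, geometric multiplicity = 1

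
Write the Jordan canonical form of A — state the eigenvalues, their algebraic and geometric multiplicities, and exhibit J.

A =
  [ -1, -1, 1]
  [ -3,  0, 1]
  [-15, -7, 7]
J_3(2)

The characteristic polynomial is
  det(x·I − A) = x^3 - 6*x^2 + 12*x - 8 = (x - 2)^3

Eigenvalues and multiplicities (the geometric multiplicity of λ is n − rank(A − λI), which equals the number of Jordan blocks for λ):
  λ = 2: algebraic multiplicity = 3, geometric multiplicity = 1

Determining the block sizes for each eigenvalue:
  λ = 2: one block (gm = 1), so the single block has size am = 3 → block sizes [3]

Assembling the blocks gives a Jordan form
J =
  [2, 1, 0]
  [0, 2, 1]
  [0, 0, 2]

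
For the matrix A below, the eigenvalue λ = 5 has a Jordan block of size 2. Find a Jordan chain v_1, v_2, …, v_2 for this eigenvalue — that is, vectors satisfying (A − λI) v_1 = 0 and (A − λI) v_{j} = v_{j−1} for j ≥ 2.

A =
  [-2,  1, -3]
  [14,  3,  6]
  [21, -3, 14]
A Jordan chain for λ = 5 of length 2:
v_1 = (-7, 14, 21)ᵀ
v_2 = (1, 0, 0)ᵀ

Let N = A − (5)·I. We want v_2 with N^2 v_2 = 0 but N^1 v_2 ≠ 0; then v_{j-1} := N · v_j for j = 2, …, 2.

Pick v_2 = (1, 0, 0)ᵀ.
Then v_1 = N · v_2 = (-7, 14, 21)ᵀ.

Sanity check: (A − (5)·I) v_1 = (0, 0, 0)ᵀ = 0. ✓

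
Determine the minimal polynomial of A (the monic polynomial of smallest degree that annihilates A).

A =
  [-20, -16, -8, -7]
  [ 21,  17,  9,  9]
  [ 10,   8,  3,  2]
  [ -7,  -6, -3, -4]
x^3 + 3*x^2 + 3*x + 1

The characteristic polynomial is χ_A(x) = (x + 1)^4, so the eigenvalues are known. The minimal polynomial is
  m_A(x) = Π_λ (x − λ)^{k_λ}
where k_λ is the size of the *largest* Jordan block for λ (equivalently, the smallest k with (A − λI)^k v = 0 for every generalised eigenvector v of λ).

  λ = -1: largest Jordan block has size 3, contributing (x + 1)^3

So m_A(x) = (x + 1)^3 = x^3 + 3*x^2 + 3*x + 1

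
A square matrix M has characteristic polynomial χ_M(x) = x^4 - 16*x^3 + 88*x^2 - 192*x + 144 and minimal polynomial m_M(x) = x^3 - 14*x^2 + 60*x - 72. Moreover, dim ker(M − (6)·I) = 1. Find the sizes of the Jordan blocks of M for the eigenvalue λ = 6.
Block sizes for λ = 6: [2]

Step 1 — from the characteristic polynomial, algebraic multiplicity of λ = 6 is 2. From dim ker(M − (6)·I) = 1, there are exactly 1 Jordan blocks for λ = 6.
Step 2 — from the minimal polynomial, the factor (x − 6)^2 tells us the largest block for λ = 6 has size 2.
Step 3 — with total size 2, 1 blocks, and largest block 2, the block sizes (in nonincreasing order) are [2].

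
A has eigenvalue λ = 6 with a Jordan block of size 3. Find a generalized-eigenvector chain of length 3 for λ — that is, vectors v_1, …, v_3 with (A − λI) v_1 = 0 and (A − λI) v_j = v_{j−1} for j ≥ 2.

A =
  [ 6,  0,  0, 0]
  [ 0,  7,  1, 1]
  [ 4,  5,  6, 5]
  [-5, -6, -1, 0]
A Jordan chain for λ = 6 of length 3:
v_1 = (0, -1, 0, 1)ᵀ
v_2 = (0, -1, -1, 1)ᵀ
v_3 = (1, -1, 0, 0)ᵀ

Let N = A − (6)·I. We want v_3 with N^3 v_3 = 0 but N^2 v_3 ≠ 0; then v_{j-1} := N · v_j for j = 3, …, 2.

Pick v_3 = (1, -1, 0, 0)ᵀ.
Then v_2 = N · v_3 = (0, -1, -1, 1)ᵀ.
Then v_1 = N · v_2 = (0, -1, 0, 1)ᵀ.

Sanity check: (A − (6)·I) v_1 = (0, 0, 0, 0)ᵀ = 0. ✓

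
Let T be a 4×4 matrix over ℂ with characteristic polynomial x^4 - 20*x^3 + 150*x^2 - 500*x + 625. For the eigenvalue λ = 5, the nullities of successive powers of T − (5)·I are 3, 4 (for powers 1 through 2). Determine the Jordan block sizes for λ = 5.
Block sizes for λ = 5: [2, 1, 1]

From the dimensions of kernels of powers, the number of Jordan blocks of size at least j is d_j − d_{j−1} where d_j = dim ker(N^j) (with d_0 = 0). Computing the differences gives [3, 1].
The number of blocks of size exactly k is (#blocks of size ≥ k) − (#blocks of size ≥ k + 1), so the partition is: 2 block(s) of size 1, 1 block(s) of size 2.
In nonincreasing order the block sizes are [2, 1, 1].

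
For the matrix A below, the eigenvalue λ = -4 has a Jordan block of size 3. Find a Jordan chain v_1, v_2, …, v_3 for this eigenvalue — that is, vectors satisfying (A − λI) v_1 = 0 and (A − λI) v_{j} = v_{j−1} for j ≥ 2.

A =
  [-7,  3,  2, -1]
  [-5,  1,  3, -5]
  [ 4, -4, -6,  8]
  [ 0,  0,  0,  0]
A Jordan chain for λ = -4 of length 3:
v_1 = (2, 2, 0, 0)ᵀ
v_2 = (-3, -5, 4, 0)ᵀ
v_3 = (1, 0, 0, 0)ᵀ

Let N = A − (-4)·I. We want v_3 with N^3 v_3 = 0 but N^2 v_3 ≠ 0; then v_{j-1} := N · v_j for j = 3, …, 2.

Pick v_3 = (1, 0, 0, 0)ᵀ.
Then v_2 = N · v_3 = (-3, -5, 4, 0)ᵀ.
Then v_1 = N · v_2 = (2, 2, 0, 0)ᵀ.

Sanity check: (A − (-4)·I) v_1 = (0, 0, 0, 0)ᵀ = 0. ✓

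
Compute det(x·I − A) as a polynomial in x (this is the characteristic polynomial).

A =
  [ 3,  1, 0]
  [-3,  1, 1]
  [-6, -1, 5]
x^3 - 9*x^2 + 27*x - 27

Expanding det(x·I − A) (e.g. by cofactor expansion or by noting that A is similar to its Jordan form J, which has the same characteristic polynomial as A) gives
  χ_A(x) = x^3 - 9*x^2 + 27*x - 27
which factors as (x - 3)^3. The eigenvalues (with algebraic multiplicities) are λ = 3 with multiplicity 3.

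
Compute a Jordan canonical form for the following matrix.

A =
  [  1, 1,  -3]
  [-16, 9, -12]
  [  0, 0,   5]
J_2(5) ⊕ J_1(5)

The characteristic polynomial is
  det(x·I − A) = x^3 - 15*x^2 + 75*x - 125 = (x - 5)^3

Eigenvalues and multiplicities (the geometric multiplicity of λ is n − rank(A − λI), which equals the number of Jordan blocks for λ):
  λ = 5: algebraic multiplicity = 3, geometric multiplicity = 2

Determining the block sizes for each eigenvalue:
  λ = 5: 2 blocks summing to 3 forces exactly one block of size 2 and the rest size 1 → block sizes [2, 1]

Assembling the blocks gives a Jordan form
J =
  [5, 1, 0]
  [0, 5, 0]
  [0, 0, 5]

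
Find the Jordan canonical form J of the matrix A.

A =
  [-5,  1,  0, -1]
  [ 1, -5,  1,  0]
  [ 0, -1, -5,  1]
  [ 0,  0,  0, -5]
J_3(-5) ⊕ J_1(-5)

The characteristic polynomial is
  det(x·I − A) = x^4 + 20*x^3 + 150*x^2 + 500*x + 625 = (x + 5)^4

Eigenvalues and multiplicities (the geometric multiplicity of λ is n − rank(A − λI), which equals the number of Jordan blocks for λ):
  λ = -5: algebraic multiplicity = 4, geometric multiplicity = 2

Determining the block sizes for each eigenvalue:
  λ = -5: with am = 4 and gm = 2, the partition is not yet determined (e.g. several partitions of 4 into 2 parts exist). Let N = A − (-5)·I. Computing rank(N^1) = 2, rank(N^2) = 1, rank(N^3) = 0; the number of blocks of size ≥ j is rank(N^{j−1}) − rank(N^j), giving [2, 1, 1]. So we have 1 block(s) of size 3, 1 block(s) of size 1 → block sizes [3, 1]

Assembling the blocks gives a Jordan form
J =
  [-5,  1,  0,  0]
  [ 0, -5,  1,  0]
  [ 0,  0, -5,  0]
  [ 0,  0,  0, -5]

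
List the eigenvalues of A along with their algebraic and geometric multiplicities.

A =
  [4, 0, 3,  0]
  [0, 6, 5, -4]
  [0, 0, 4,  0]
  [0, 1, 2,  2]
λ = 4: alg = 4, geom = 2

Step 1 — factor the characteristic polynomial to read off the algebraic multiplicities:
  χ_A(x) = (x - 4)^4

Step 2 — compute geometric multiplicities via the rank-nullity identity g(λ) = n − rank(A − λI):
  rank(A − (4)·I) = 2, so dim ker(A − (4)·I) = n − 2 = 2

Summary:
  λ = 4: algebraic multiplicity = 4, geometric multiplicity = 2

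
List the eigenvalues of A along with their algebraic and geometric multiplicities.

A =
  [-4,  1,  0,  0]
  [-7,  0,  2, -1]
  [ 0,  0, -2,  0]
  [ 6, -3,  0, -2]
λ = -2: alg = 4, geom = 2

Step 1 — factor the characteristic polynomial to read off the algebraic multiplicities:
  χ_A(x) = (x + 2)^4

Step 2 — compute geometric multiplicities via the rank-nullity identity g(λ) = n − rank(A − λI):
  rank(A − (-2)·I) = 2, so dim ker(A − (-2)·I) = n − 2 = 2

Summary:
  λ = -2: algebraic multiplicity = 4, geometric multiplicity = 2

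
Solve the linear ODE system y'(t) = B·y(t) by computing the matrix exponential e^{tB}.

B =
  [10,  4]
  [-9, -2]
e^{tB} =
  [6*t*exp(4*t) + exp(4*t), 4*t*exp(4*t)]
  [-9*t*exp(4*t), -6*t*exp(4*t) + exp(4*t)]

Strategy: write B = P · J · P⁻¹ where J is a Jordan canonical form, so e^{tB} = P · e^{tJ} · P⁻¹, and e^{tJ} can be computed block-by-block.

B has Jordan form
J =
  [4, 1]
  [0, 4]
(up to reordering of blocks).

Per-block formulas:
  For a 2×2 Jordan block J_2(4): exp(t · J_2(4)) = e^(4t)·(I + t·N), where N is the 2×2 nilpotent shift.

After assembling e^{tJ} and conjugating by P, we get:

e^{tB} =
  [6*t*exp(4*t) + exp(4*t), 4*t*exp(4*t)]
  [-9*t*exp(4*t), -6*t*exp(4*t) + exp(4*t)]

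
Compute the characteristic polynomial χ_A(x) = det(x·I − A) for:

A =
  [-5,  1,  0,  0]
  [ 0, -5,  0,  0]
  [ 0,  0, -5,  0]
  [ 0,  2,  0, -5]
x^4 + 20*x^3 + 150*x^2 + 500*x + 625

Expanding det(x·I − A) (e.g. by cofactor expansion or by noting that A is similar to its Jordan form J, which has the same characteristic polynomial as A) gives
  χ_A(x) = x^4 + 20*x^3 + 150*x^2 + 500*x + 625
which factors as (x + 5)^4. The eigenvalues (with algebraic multiplicities) are λ = -5 with multiplicity 4.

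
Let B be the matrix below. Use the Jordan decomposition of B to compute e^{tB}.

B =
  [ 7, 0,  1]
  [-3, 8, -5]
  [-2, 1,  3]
e^{tB} =
  [-t^2*exp(6*t)/2 + t*exp(6*t) + exp(6*t), t^2*exp(6*t)/2, -t^2*exp(6*t) + t*exp(6*t)]
  [t^2*exp(6*t)/2 - 3*t*exp(6*t), -t^2*exp(6*t)/2 + 2*t*exp(6*t) + exp(6*t), t^2*exp(6*t) - 5*t*exp(6*t)]
  [t^2*exp(6*t)/2 - 2*t*exp(6*t), -t^2*exp(6*t)/2 + t*exp(6*t), t^2*exp(6*t) - 3*t*exp(6*t) + exp(6*t)]

Strategy: write B = P · J · P⁻¹ where J is a Jordan canonical form, so e^{tB} = P · e^{tJ} · P⁻¹, and e^{tJ} can be computed block-by-block.

B has Jordan form
J =
  [6, 1, 0]
  [0, 6, 1]
  [0, 0, 6]
(up to reordering of blocks).

Per-block formulas:
  For a 3×3 Jordan block J_3(6): exp(t · J_3(6)) = e^(6t)·(I + t·N + (t^2/2)·N^2), where N is the 3×3 nilpotent shift.

After assembling e^{tJ} and conjugating by P, we get:

e^{tB} =
  [-t^2*exp(6*t)/2 + t*exp(6*t) + exp(6*t), t^2*exp(6*t)/2, -t^2*exp(6*t) + t*exp(6*t)]
  [t^2*exp(6*t)/2 - 3*t*exp(6*t), -t^2*exp(6*t)/2 + 2*t*exp(6*t) + exp(6*t), t^2*exp(6*t) - 5*t*exp(6*t)]
  [t^2*exp(6*t)/2 - 2*t*exp(6*t), -t^2*exp(6*t)/2 + t*exp(6*t), t^2*exp(6*t) - 3*t*exp(6*t) + exp(6*t)]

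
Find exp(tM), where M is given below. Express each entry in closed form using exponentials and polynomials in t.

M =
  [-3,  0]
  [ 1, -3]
e^{tM} =
  [exp(-3*t), 0]
  [t*exp(-3*t), exp(-3*t)]

Strategy: write M = P · J · P⁻¹ where J is a Jordan canonical form, so e^{tM} = P · e^{tJ} · P⁻¹, and e^{tJ} can be computed block-by-block.

M has Jordan form
J =
  [-3,  1]
  [ 0, -3]
(up to reordering of blocks).

Per-block formulas:
  For a 2×2 Jordan block J_2(-3): exp(t · J_2(-3)) = e^(-3t)·(I + t·N), where N is the 2×2 nilpotent shift.

After assembling e^{tJ} and conjugating by P, we get:

e^{tM} =
  [exp(-3*t), 0]
  [t*exp(-3*t), exp(-3*t)]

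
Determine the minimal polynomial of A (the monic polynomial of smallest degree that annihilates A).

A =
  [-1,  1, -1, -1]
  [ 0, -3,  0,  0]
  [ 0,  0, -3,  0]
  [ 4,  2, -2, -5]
x^2 + 6*x + 9

The characteristic polynomial is χ_A(x) = (x + 3)^4, so the eigenvalues are known. The minimal polynomial is
  m_A(x) = Π_λ (x − λ)^{k_λ}
where k_λ is the size of the *largest* Jordan block for λ (equivalently, the smallest k with (A − λI)^k v = 0 for every generalised eigenvector v of λ).

  λ = -3: largest Jordan block has size 2, contributing (x + 3)^2

So m_A(x) = (x + 3)^2 = x^2 + 6*x + 9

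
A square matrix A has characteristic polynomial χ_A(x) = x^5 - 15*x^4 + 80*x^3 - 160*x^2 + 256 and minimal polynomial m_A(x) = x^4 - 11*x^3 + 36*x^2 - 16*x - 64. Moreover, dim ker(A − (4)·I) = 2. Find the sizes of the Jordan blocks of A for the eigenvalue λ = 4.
Block sizes for λ = 4: [3, 1]

Step 1 — from the characteristic polynomial, algebraic multiplicity of λ = 4 is 4. From dim ker(A − (4)·I) = 2, there are exactly 2 Jordan blocks for λ = 4.
Step 2 — from the minimal polynomial, the factor (x − 4)^3 tells us the largest block for λ = 4 has size 3.
Step 3 — with total size 4, 2 blocks, and largest block 3, the block sizes (in nonincreasing order) are [3, 1].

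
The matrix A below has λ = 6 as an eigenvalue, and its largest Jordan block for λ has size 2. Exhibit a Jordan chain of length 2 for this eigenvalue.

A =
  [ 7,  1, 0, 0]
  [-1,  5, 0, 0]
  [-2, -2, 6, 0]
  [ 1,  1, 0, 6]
A Jordan chain for λ = 6 of length 2:
v_1 = (1, -1, -2, 1)ᵀ
v_2 = (1, 0, 0, 0)ᵀ

Let N = A − (6)·I. We want v_2 with N^2 v_2 = 0 but N^1 v_2 ≠ 0; then v_{j-1} := N · v_j for j = 2, …, 2.

Pick v_2 = (1, 0, 0, 0)ᵀ.
Then v_1 = N · v_2 = (1, -1, -2, 1)ᵀ.

Sanity check: (A − (6)·I) v_1 = (0, 0, 0, 0)ᵀ = 0. ✓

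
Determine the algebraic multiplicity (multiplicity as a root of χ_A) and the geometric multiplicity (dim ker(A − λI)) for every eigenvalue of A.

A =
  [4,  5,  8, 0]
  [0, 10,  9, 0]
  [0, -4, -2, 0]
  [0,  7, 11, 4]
λ = 4: alg = 4, geom = 2

Step 1 — factor the characteristic polynomial to read off the algebraic multiplicities:
  χ_A(x) = (x - 4)^4

Step 2 — compute geometric multiplicities via the rank-nullity identity g(λ) = n − rank(A − λI):
  rank(A − (4)·I) = 2, so dim ker(A − (4)·I) = n − 2 = 2

Summary:
  λ = 4: algebraic multiplicity = 4, geometric multiplicity = 2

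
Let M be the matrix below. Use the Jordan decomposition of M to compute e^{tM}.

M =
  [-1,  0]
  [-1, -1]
e^{tM} =
  [exp(-t), 0]
  [-t*exp(-t), exp(-t)]

Strategy: write M = P · J · P⁻¹ where J is a Jordan canonical form, so e^{tM} = P · e^{tJ} · P⁻¹, and e^{tJ} can be computed block-by-block.

M has Jordan form
J =
  [-1,  1]
  [ 0, -1]
(up to reordering of blocks).

Per-block formulas:
  For a 2×2 Jordan block J_2(-1): exp(t · J_2(-1)) = e^(-1t)·(I + t·N), where N is the 2×2 nilpotent shift.

After assembling e^{tJ} and conjugating by P, we get:

e^{tM} =
  [exp(-t), 0]
  [-t*exp(-t), exp(-t)]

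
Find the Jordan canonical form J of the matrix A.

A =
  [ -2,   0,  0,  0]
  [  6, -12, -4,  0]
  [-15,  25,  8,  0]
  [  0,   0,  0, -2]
J_2(-2) ⊕ J_1(-2) ⊕ J_1(-2)

The characteristic polynomial is
  det(x·I − A) = x^4 + 8*x^3 + 24*x^2 + 32*x + 16 = (x + 2)^4

Eigenvalues and multiplicities (the geometric multiplicity of λ is n − rank(A − λI), which equals the number of Jordan blocks for λ):
  λ = -2: algebraic multiplicity = 4, geometric multiplicity = 3

Determining the block sizes for each eigenvalue:
  λ = -2: 3 blocks summing to 4 forces exactly one block of size 2 and the rest size 1 → block sizes [2, 1, 1]

Assembling the blocks gives a Jordan form
J =
  [-2,  1,  0,  0]
  [ 0, -2,  0,  0]
  [ 0,  0, -2,  0]
  [ 0,  0,  0, -2]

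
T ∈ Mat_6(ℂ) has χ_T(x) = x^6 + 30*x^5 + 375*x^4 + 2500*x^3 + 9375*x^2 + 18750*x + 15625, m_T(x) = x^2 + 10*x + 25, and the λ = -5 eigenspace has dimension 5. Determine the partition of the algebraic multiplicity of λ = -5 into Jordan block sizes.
Block sizes for λ = -5: [2, 1, 1, 1, 1]

Step 1 — from the characteristic polynomial, algebraic multiplicity of λ = -5 is 6. From dim ker(T − (-5)·I) = 5, there are exactly 5 Jordan blocks for λ = -5.
Step 2 — from the minimal polynomial, the factor (x + 5)^2 tells us the largest block for λ = -5 has size 2.
Step 3 — with total size 6, 5 blocks, and largest block 2, the block sizes (in nonincreasing order) are [2, 1, 1, 1, 1].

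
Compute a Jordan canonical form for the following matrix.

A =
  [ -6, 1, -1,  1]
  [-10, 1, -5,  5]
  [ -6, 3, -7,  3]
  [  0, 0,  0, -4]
J_2(-4) ⊕ J_1(-4) ⊕ J_1(-4)

The characteristic polynomial is
  det(x·I − A) = x^4 + 16*x^3 + 96*x^2 + 256*x + 256 = (x + 4)^4

Eigenvalues and multiplicities (the geometric multiplicity of λ is n − rank(A − λI), which equals the number of Jordan blocks for λ):
  λ = -4: algebraic multiplicity = 4, geometric multiplicity = 3

Determining the block sizes for each eigenvalue:
  λ = -4: 3 blocks summing to 4 forces exactly one block of size 2 and the rest size 1 → block sizes [2, 1, 1]

Assembling the blocks gives a Jordan form
J =
  [-4,  1,  0,  0]
  [ 0, -4,  0,  0]
  [ 0,  0, -4,  0]
  [ 0,  0,  0, -4]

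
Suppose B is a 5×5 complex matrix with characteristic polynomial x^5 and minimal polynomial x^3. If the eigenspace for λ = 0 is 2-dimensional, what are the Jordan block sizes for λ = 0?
Block sizes for λ = 0: [3, 2]

Step 1 — from the characteristic polynomial, algebraic multiplicity of λ = 0 is 5. From dim ker(B − (0)·I) = 2, there are exactly 2 Jordan blocks for λ = 0.
Step 2 — from the minimal polynomial, the factor (x − 0)^3 tells us the largest block for λ = 0 has size 3.
Step 3 — with total size 5, 2 blocks, and largest block 3, the block sizes (in nonincreasing order) are [3, 2].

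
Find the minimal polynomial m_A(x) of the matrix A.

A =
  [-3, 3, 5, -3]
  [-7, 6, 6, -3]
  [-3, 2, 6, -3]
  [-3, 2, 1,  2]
x^4 - 11*x^3 + 42*x^2 - 68*x + 40

The characteristic polynomial is χ_A(x) = (x - 5)*(x - 2)^3, so the eigenvalues are known. The minimal polynomial is
  m_A(x) = Π_λ (x − λ)^{k_λ}
where k_λ is the size of the *largest* Jordan block for λ (equivalently, the smallest k with (A − λI)^k v = 0 for every generalised eigenvector v of λ).

  λ = 2: largest Jordan block has size 3, contributing (x − 2)^3
  λ = 5: largest Jordan block has size 1, contributing (x − 5)

So m_A(x) = (x - 5)*(x - 2)^3 = x^4 - 11*x^3 + 42*x^2 - 68*x + 40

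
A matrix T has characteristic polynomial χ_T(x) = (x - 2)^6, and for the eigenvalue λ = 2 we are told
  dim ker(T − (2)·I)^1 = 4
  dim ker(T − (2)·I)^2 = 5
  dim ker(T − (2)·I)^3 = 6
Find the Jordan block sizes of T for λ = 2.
Block sizes for λ = 2: [3, 1, 1, 1]

From the dimensions of kernels of powers, the number of Jordan blocks of size at least j is d_j − d_{j−1} where d_j = dim ker(N^j) (with d_0 = 0). Computing the differences gives [4, 1, 1].
The number of blocks of size exactly k is (#blocks of size ≥ k) − (#blocks of size ≥ k + 1), so the partition is: 3 block(s) of size 1, 1 block(s) of size 3.
In nonincreasing order the block sizes are [3, 1, 1, 1].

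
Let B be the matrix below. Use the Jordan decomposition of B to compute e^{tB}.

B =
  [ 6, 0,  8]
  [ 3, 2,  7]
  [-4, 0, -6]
e^{tB} =
  [2*exp(2*t) - exp(-2*t), 0, 2*exp(2*t) - 2*exp(-2*t)]
  [-t*exp(2*t) + exp(2*t) - exp(-2*t), exp(2*t), -t*exp(2*t) + 2*exp(2*t) - 2*exp(-2*t)]
  [-exp(2*t) + exp(-2*t), 0, -exp(2*t) + 2*exp(-2*t)]

Strategy: write B = P · J · P⁻¹ where J is a Jordan canonical form, so e^{tB} = P · e^{tJ} · P⁻¹, and e^{tJ} can be computed block-by-block.

B has Jordan form
J =
  [-2, 0, 0]
  [ 0, 2, 1]
  [ 0, 0, 2]
(up to reordering of blocks).

Per-block formulas:
  For a 2×2 Jordan block J_2(2): exp(t · J_2(2)) = e^(2t)·(I + t·N), where N is the 2×2 nilpotent shift.
  For a 1×1 block at λ = -2: exp(t · [-2]) = [e^(-2t)].

After assembling e^{tJ} and conjugating by P, we get:

e^{tB} =
  [2*exp(2*t) - exp(-2*t), 0, 2*exp(2*t) - 2*exp(-2*t)]
  [-t*exp(2*t) + exp(2*t) - exp(-2*t), exp(2*t), -t*exp(2*t) + 2*exp(2*t) - 2*exp(-2*t)]
  [-exp(2*t) + exp(-2*t), 0, -exp(2*t) + 2*exp(-2*t)]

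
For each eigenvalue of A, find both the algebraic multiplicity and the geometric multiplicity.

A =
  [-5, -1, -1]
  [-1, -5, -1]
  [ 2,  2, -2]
λ = -4: alg = 3, geom = 2

Step 1 — factor the characteristic polynomial to read off the algebraic multiplicities:
  χ_A(x) = (x + 4)^3

Step 2 — compute geometric multiplicities via the rank-nullity identity g(λ) = n − rank(A − λI):
  rank(A − (-4)·I) = 1, so dim ker(A − (-4)·I) = n − 1 = 2

Summary:
  λ = -4: algebraic multiplicity = 3, geometric multiplicity = 2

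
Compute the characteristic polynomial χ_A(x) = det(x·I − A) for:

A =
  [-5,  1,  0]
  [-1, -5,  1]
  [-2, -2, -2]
x^3 + 12*x^2 + 48*x + 64

Expanding det(x·I − A) (e.g. by cofactor expansion or by noting that A is similar to its Jordan form J, which has the same characteristic polynomial as A) gives
  χ_A(x) = x^3 + 12*x^2 + 48*x + 64
which factors as (x + 4)^3. The eigenvalues (with algebraic multiplicities) are λ = -4 with multiplicity 3.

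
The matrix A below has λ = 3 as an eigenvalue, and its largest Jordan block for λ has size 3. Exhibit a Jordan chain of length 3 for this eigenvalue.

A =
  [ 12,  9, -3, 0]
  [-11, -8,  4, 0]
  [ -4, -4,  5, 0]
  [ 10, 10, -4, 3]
A Jordan chain for λ = 3 of length 3:
v_1 = (-6, 6, 0, -4)ᵀ
v_2 = (9, -11, -4, 10)ᵀ
v_3 = (1, 0, 0, 0)ᵀ

Let N = A − (3)·I. We want v_3 with N^3 v_3 = 0 but N^2 v_3 ≠ 0; then v_{j-1} := N · v_j for j = 3, …, 2.

Pick v_3 = (1, 0, 0, 0)ᵀ.
Then v_2 = N · v_3 = (9, -11, -4, 10)ᵀ.
Then v_1 = N · v_2 = (-6, 6, 0, -4)ᵀ.

Sanity check: (A − (3)·I) v_1 = (0, 0, 0, 0)ᵀ = 0. ✓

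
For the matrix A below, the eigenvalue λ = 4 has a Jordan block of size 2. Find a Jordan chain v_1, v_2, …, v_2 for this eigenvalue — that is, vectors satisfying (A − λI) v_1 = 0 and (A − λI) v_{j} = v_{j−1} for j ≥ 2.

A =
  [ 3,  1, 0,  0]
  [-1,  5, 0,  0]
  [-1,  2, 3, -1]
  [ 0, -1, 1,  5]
A Jordan chain for λ = 4 of length 2:
v_1 = (-1, -1, -1, 0)ᵀ
v_2 = (1, 0, 0, 0)ᵀ

Let N = A − (4)·I. We want v_2 with N^2 v_2 = 0 but N^1 v_2 ≠ 0; then v_{j-1} := N · v_j for j = 2, …, 2.

Pick v_2 = (1, 0, 0, 0)ᵀ.
Then v_1 = N · v_2 = (-1, -1, -1, 0)ᵀ.

Sanity check: (A − (4)·I) v_1 = (0, 0, 0, 0)ᵀ = 0. ✓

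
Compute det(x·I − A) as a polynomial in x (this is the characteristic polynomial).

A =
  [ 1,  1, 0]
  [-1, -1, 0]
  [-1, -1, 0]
x^3

Expanding det(x·I − A) (e.g. by cofactor expansion or by noting that A is similar to its Jordan form J, which has the same characteristic polynomial as A) gives
  χ_A(x) = x^3
which factors as x^3. The eigenvalues (with algebraic multiplicities) are λ = 0 with multiplicity 3.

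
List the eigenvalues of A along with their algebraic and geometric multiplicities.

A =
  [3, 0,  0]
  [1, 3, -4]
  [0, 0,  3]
λ = 3: alg = 3, geom = 2

Step 1 — factor the characteristic polynomial to read off the algebraic multiplicities:
  χ_A(x) = (x - 3)^3

Step 2 — compute geometric multiplicities via the rank-nullity identity g(λ) = n − rank(A − λI):
  rank(A − (3)·I) = 1, so dim ker(A − (3)·I) = n − 1 = 2

Summary:
  λ = 3: algebraic multiplicity = 3, geometric multiplicity = 2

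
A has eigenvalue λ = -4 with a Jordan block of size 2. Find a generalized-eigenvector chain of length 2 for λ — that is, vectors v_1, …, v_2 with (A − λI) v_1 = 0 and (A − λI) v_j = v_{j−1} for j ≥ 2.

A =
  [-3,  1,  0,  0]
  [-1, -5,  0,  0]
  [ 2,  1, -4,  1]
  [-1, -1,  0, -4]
A Jordan chain for λ = -4 of length 2:
v_1 = (1, -1, 2, -1)ᵀ
v_2 = (1, 0, 0, 0)ᵀ

Let N = A − (-4)·I. We want v_2 with N^2 v_2 = 0 but N^1 v_2 ≠ 0; then v_{j-1} := N · v_j for j = 2, …, 2.

Pick v_2 = (1, 0, 0, 0)ᵀ.
Then v_1 = N · v_2 = (1, -1, 2, -1)ᵀ.

Sanity check: (A − (-4)·I) v_1 = (0, 0, 0, 0)ᵀ = 0. ✓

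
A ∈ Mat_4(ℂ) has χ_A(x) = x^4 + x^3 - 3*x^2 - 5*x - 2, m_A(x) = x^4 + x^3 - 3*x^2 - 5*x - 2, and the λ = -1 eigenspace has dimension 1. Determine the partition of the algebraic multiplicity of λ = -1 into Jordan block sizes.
Block sizes for λ = -1: [3]

Step 1 — from the characteristic polynomial, algebraic multiplicity of λ = -1 is 3. From dim ker(A − (-1)·I) = 1, there are exactly 1 Jordan blocks for λ = -1.
Step 2 — from the minimal polynomial, the factor (x + 1)^3 tells us the largest block for λ = -1 has size 3.
Step 3 — with total size 3, 1 blocks, and largest block 3, the block sizes (in nonincreasing order) are [3].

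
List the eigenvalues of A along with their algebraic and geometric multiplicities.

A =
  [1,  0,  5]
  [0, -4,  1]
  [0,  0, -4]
λ = -4: alg = 2, geom = 1; λ = 1: alg = 1, geom = 1

Step 1 — factor the characteristic polynomial to read off the algebraic multiplicities:
  χ_A(x) = (x - 1)*(x + 4)^2

Step 2 — compute geometric multiplicities via the rank-nullity identity g(λ) = n − rank(A − λI):
  rank(A − (-4)·I) = 2, so dim ker(A − (-4)·I) = n − 2 = 1
  rank(A − (1)·I) = 2, so dim ker(A − (1)·I) = n − 2 = 1

Summary:
  λ = -4: algebraic multiplicity = 2, geometric multiplicity = 1
  λ = 1: algebraic multiplicity = 1, geometric multiplicity = 1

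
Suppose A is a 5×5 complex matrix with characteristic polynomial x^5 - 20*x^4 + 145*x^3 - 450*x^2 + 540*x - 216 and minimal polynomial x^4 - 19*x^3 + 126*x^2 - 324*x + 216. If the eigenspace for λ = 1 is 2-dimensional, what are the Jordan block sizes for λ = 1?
Block sizes for λ = 1: [1, 1]

Step 1 — from the characteristic polynomial, algebraic multiplicity of λ = 1 is 2. From dim ker(A − (1)·I) = 2, there are exactly 2 Jordan blocks for λ = 1.
Step 2 — from the minimal polynomial, the factor (x − 1) tells us the largest block for λ = 1 has size 1.
Step 3 — with total size 2, 2 blocks, and largest block 1, the block sizes (in nonincreasing order) are [1, 1].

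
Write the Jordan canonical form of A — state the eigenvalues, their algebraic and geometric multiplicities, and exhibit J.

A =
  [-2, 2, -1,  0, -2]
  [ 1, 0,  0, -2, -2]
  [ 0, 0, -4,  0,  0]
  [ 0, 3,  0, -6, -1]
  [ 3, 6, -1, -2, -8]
J_3(-4) ⊕ J_2(-4)

The characteristic polynomial is
  det(x·I − A) = x^5 + 20*x^4 + 160*x^3 + 640*x^2 + 1280*x + 1024 = (x + 4)^5

Eigenvalues and multiplicities (the geometric multiplicity of λ is n − rank(A − λI), which equals the number of Jordan blocks for λ):
  λ = -4: algebraic multiplicity = 5, geometric multiplicity = 2

Determining the block sizes for each eigenvalue:
  λ = -4: with am = 5 and gm = 2, the partition is not yet determined (e.g. several partitions of 5 into 2 parts exist). Let N = A − (-4)·I. Computing rank(N^1) = 3, rank(N^2) = 1, rank(N^3) = 0; the number of blocks of size ≥ j is rank(N^{j−1}) − rank(N^j), giving [2, 2, 1]. So we have 1 block(s) of size 3, 1 block(s) of size 2 → block sizes [3, 2]

Assembling the blocks gives a Jordan form
J =
  [-4,  1,  0,  0,  0]
  [ 0, -4,  1,  0,  0]
  [ 0,  0, -4,  0,  0]
  [ 0,  0,  0, -4,  1]
  [ 0,  0,  0,  0, -4]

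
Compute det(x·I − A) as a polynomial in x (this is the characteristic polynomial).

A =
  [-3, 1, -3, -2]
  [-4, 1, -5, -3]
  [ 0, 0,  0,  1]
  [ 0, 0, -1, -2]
x^4 + 4*x^3 + 6*x^2 + 4*x + 1

Expanding det(x·I − A) (e.g. by cofactor expansion or by noting that A is similar to its Jordan form J, which has the same characteristic polynomial as A) gives
  χ_A(x) = x^4 + 4*x^3 + 6*x^2 + 4*x + 1
which factors as (x + 1)^4. The eigenvalues (with algebraic multiplicities) are λ = -1 with multiplicity 4.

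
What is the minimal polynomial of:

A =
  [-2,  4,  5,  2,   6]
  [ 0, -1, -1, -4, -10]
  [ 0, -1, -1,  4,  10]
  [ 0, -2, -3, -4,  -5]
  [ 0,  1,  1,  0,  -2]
x^3 + 6*x^2 + 12*x + 8

The characteristic polynomial is χ_A(x) = (x + 2)^5, so the eigenvalues are known. The minimal polynomial is
  m_A(x) = Π_λ (x − λ)^{k_λ}
where k_λ is the size of the *largest* Jordan block for λ (equivalently, the smallest k with (A − λI)^k v = 0 for every generalised eigenvector v of λ).

  λ = -2: largest Jordan block has size 3, contributing (x + 2)^3

So m_A(x) = (x + 2)^3 = x^3 + 6*x^2 + 12*x + 8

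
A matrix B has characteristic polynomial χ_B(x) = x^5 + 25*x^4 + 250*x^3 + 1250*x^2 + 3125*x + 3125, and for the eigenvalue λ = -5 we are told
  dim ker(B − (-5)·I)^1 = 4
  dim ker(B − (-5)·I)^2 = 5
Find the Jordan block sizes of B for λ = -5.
Block sizes for λ = -5: [2, 1, 1, 1]

From the dimensions of kernels of powers, the number of Jordan blocks of size at least j is d_j − d_{j−1} where d_j = dim ker(N^j) (with d_0 = 0). Computing the differences gives [4, 1].
The number of blocks of size exactly k is (#blocks of size ≥ k) − (#blocks of size ≥ k + 1), so the partition is: 3 block(s) of size 1, 1 block(s) of size 2.
In nonincreasing order the block sizes are [2, 1, 1, 1].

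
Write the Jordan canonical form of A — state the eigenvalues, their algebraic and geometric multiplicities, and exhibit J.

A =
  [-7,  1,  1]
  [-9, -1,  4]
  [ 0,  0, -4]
J_3(-4)

The characteristic polynomial is
  det(x·I − A) = x^3 + 12*x^2 + 48*x + 64 = (x + 4)^3

Eigenvalues and multiplicities (the geometric multiplicity of λ is n − rank(A − λI), which equals the number of Jordan blocks for λ):
  λ = -4: algebraic multiplicity = 3, geometric multiplicity = 1

Determining the block sizes for each eigenvalue:
  λ = -4: one block (gm = 1), so the single block has size am = 3 → block sizes [3]

Assembling the blocks gives a Jordan form
J =
  [-4,  1,  0]
  [ 0, -4,  1]
  [ 0,  0, -4]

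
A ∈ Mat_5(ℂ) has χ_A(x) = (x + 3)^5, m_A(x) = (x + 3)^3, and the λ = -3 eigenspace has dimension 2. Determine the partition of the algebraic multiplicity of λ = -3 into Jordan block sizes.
Block sizes for λ = -3: [3, 2]

Step 1 — from the characteristic polynomial, algebraic multiplicity of λ = -3 is 5. From dim ker(A − (-3)·I) = 2, there are exactly 2 Jordan blocks for λ = -3.
Step 2 — from the minimal polynomial, the factor (x + 3)^3 tells us the largest block for λ = -3 has size 3.
Step 3 — with total size 5, 2 blocks, and largest block 3, the block sizes (in nonincreasing order) are [3, 2].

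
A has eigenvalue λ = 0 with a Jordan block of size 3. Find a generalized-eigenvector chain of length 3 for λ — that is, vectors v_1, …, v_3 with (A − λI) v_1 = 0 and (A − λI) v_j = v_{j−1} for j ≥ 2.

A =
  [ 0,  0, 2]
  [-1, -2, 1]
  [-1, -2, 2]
A Jordan chain for λ = 0 of length 3:
v_1 = (-2, 1, 0)ᵀ
v_2 = (0, -1, -1)ᵀ
v_3 = (1, 0, 0)ᵀ

Let N = A − (0)·I. We want v_3 with N^3 v_3 = 0 but N^2 v_3 ≠ 0; then v_{j-1} := N · v_j for j = 3, …, 2.

Pick v_3 = (1, 0, 0)ᵀ.
Then v_2 = N · v_3 = (0, -1, -1)ᵀ.
Then v_1 = N · v_2 = (-2, 1, 0)ᵀ.

Sanity check: (A − (0)·I) v_1 = (0, 0, 0)ᵀ = 0. ✓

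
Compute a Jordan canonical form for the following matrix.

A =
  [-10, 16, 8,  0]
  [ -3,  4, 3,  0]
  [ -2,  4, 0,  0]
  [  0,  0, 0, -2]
J_2(-2) ⊕ J_1(-2) ⊕ J_1(-2)

The characteristic polynomial is
  det(x·I − A) = x^4 + 8*x^3 + 24*x^2 + 32*x + 16 = (x + 2)^4

Eigenvalues and multiplicities (the geometric multiplicity of λ is n − rank(A − λI), which equals the number of Jordan blocks for λ):
  λ = -2: algebraic multiplicity = 4, geometric multiplicity = 3

Determining the block sizes for each eigenvalue:
  λ = -2: 3 blocks summing to 4 forces exactly one block of size 2 and the rest size 1 → block sizes [2, 1, 1]

Assembling the blocks gives a Jordan form
J =
  [-2,  1,  0,  0]
  [ 0, -2,  0,  0]
  [ 0,  0, -2,  0]
  [ 0,  0,  0, -2]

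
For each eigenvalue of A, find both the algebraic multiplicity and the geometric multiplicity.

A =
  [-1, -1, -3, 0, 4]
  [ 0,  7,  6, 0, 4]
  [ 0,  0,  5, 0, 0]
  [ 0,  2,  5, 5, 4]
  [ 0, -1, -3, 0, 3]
λ = -1: alg = 1, geom = 1; λ = 5: alg = 4, geom = 2

Step 1 — factor the characteristic polynomial to read off the algebraic multiplicities:
  χ_A(x) = (x - 5)^4*(x + 1)

Step 2 — compute geometric multiplicities via the rank-nullity identity g(λ) = n − rank(A − λI):
  rank(A − (-1)·I) = 4, so dim ker(A − (-1)·I) = n − 4 = 1
  rank(A − (5)·I) = 3, so dim ker(A − (5)·I) = n − 3 = 2

Summary:
  λ = -1: algebraic multiplicity = 1, geometric multiplicity = 1
  λ = 5: algebraic multiplicity = 4, geometric multiplicity = 2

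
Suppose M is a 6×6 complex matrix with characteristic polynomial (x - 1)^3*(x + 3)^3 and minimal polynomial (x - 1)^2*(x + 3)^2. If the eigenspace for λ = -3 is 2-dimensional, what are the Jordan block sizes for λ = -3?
Block sizes for λ = -3: [2, 1]

Step 1 — from the characteristic polynomial, algebraic multiplicity of λ = -3 is 3. From dim ker(M − (-3)·I) = 2, there are exactly 2 Jordan blocks for λ = -3.
Step 2 — from the minimal polynomial, the factor (x + 3)^2 tells us the largest block for λ = -3 has size 2.
Step 3 — with total size 3, 2 blocks, and largest block 2, the block sizes (in nonincreasing order) are [2, 1].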